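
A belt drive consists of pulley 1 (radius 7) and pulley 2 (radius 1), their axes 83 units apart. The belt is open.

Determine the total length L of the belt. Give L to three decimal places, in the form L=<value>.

L=191.567

open belt: β = asin((r2−r1)/C) = asin(-6/83) = -4.1455°
wrap1 = π − 2β = 188.2910°
wrap2 = π + 2β = 171.7090°
tangent length = C·cosβ = 82.7828
L = r1·wrap1 + r2·wrap2 + 2·C·cosβ = 7·3.2863 + 1·2.9969 + 2·82.7828 = 191.5667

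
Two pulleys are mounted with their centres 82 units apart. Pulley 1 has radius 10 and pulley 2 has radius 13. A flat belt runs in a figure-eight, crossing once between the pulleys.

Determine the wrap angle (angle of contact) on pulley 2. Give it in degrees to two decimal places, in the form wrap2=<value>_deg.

wrap2=212.58_deg

crossed belt: β = asin((r1+r2)/C) = asin(23/82) = 16.2893°
wrap1 = wrap2 = π + 2β = 212.5786°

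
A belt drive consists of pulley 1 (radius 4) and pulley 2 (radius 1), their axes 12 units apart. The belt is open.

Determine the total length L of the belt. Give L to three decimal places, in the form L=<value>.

open belt: β = asin((r2−r1)/C) = asin(-3/12) = -14.4775°
wrap1 = π − 2β = 208.9550°
wrap2 = π + 2β = 151.0450°
tangent length = C·cosβ = 11.6190
L = r1·wrap1 + r2·wrap2 + 2·C·cosβ = 4·3.6470 + 1·2.6362 + 2·11.6190 = 40.4619

L=40.462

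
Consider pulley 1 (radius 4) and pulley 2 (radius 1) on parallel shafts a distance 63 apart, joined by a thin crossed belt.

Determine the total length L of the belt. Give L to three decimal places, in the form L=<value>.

L=142.105

crossed belt: β = asin((r1+r2)/C) = asin(5/63) = 4.5521°
wrap1 = wrap2 = π + 2β = 189.1041°
tangent length = C·cosβ = 62.8013
L = (r1+r2)·wrap + 2·C·cosβ = 5·3.3005 + 2·62.8013 = 142.1050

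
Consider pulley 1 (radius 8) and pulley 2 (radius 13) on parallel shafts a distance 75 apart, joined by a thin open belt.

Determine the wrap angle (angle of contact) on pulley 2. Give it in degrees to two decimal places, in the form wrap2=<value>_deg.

open belt: β = asin((r2−r1)/C) = asin(5/75) = 3.8226°
wrap1 = π − 2β = 172.3549°
wrap2 = π + 2β = 187.6451°

wrap2=187.65_deg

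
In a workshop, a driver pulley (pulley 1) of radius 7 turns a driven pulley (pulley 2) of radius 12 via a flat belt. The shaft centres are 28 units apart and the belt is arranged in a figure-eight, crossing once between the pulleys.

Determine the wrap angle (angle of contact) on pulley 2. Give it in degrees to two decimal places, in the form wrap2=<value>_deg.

wrap2=265.46_deg

crossed belt: β = asin((r1+r2)/C) = asin(19/28) = 42.7321°
wrap1 = wrap2 = π + 2β = 265.4642°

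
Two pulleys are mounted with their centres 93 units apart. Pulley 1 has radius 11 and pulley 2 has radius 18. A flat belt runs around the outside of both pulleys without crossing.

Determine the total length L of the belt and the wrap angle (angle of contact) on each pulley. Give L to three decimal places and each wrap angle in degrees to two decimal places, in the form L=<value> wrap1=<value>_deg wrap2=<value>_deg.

open belt: β = asin((r2−r1)/C) = asin(7/93) = 4.3167°
wrap1 = π − 2β = 171.3667°
wrap2 = π + 2β = 188.6333°
tangent length = C·cosβ = 92.7362
L = r1·wrap1 + r2·wrap2 + 2·C·cosβ = 11·2.9909 + 18·3.2923 + 2·92.7362 = 277.6333

L=277.633 wrap1=171.37_deg wrap2=188.63_deg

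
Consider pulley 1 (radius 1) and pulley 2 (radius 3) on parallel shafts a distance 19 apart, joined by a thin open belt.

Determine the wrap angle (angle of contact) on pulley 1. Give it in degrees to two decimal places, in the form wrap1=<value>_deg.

wrap1=167.92_deg

open belt: β = asin((r2−r1)/C) = asin(2/19) = 6.0423°
wrap1 = π − 2β = 167.9153°
wrap2 = π + 2β = 192.0847°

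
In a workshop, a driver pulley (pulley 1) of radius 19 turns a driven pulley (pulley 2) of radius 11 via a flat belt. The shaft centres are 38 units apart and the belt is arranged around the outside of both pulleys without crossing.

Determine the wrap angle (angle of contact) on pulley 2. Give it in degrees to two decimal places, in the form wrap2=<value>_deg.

open belt: β = asin((r2−r1)/C) = asin(-8/38) = -12.1532°
wrap1 = π − 2β = 204.3064°
wrap2 = π + 2β = 155.6936°

wrap2=155.69_deg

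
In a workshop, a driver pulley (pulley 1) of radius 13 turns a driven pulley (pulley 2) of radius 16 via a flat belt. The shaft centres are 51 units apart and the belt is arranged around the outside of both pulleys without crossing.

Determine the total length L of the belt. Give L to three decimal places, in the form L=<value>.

L=193.283

open belt: β = asin((r2−r1)/C) = asin(3/51) = 3.3723°
wrap1 = π − 2β = 173.2554°
wrap2 = π + 2β = 186.7446°
tangent length = C·cosβ = 50.9117
L = r1·wrap1 + r2·wrap2 + 2·C·cosβ = 13·3.0239 + 16·3.2593 + 2·50.9117 = 193.2827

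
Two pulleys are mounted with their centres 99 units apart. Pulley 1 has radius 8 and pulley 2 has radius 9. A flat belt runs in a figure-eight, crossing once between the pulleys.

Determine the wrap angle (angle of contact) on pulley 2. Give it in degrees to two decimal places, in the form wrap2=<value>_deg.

wrap2=199.78_deg

crossed belt: β = asin((r1+r2)/C) = asin(17/99) = 9.8877°
wrap1 = wrap2 = π + 2β = 199.7753°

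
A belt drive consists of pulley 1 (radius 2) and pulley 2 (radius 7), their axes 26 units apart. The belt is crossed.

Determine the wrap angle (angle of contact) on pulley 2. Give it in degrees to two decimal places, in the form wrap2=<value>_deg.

crossed belt: β = asin((r1+r2)/C) = asin(9/26) = 20.2522°
wrap1 = wrap2 = π + 2β = 220.5045°

wrap2=220.50_deg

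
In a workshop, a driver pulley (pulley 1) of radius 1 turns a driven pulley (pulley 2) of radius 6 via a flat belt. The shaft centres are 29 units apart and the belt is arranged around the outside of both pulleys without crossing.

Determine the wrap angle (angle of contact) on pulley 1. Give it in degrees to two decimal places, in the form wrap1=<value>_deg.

wrap1=160.14_deg

open belt: β = asin((r2−r1)/C) = asin(5/29) = 9.9282°
wrap1 = π − 2β = 160.1436°
wrap2 = π + 2β = 199.8564°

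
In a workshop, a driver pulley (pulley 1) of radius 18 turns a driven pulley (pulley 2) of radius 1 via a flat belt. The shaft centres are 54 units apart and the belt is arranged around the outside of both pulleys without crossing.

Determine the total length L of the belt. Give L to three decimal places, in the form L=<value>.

open belt: β = asin((r2−r1)/C) = asin(-17/54) = -18.3496°
wrap1 = π − 2β = 216.6993°
wrap2 = π + 2β = 143.3007°
tangent length = C·cosβ = 51.2543
L = r1·wrap1 + r2·wrap2 + 2·C·cosβ = 18·3.7821 + 1·2.5011 + 2·51.2543 = 173.0877

L=173.088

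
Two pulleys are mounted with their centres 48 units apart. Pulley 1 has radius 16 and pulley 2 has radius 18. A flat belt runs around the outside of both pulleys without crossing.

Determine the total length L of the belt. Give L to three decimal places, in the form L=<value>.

open belt: β = asin((r2−r1)/C) = asin(2/48) = 2.3880°
wrap1 = π − 2β = 175.2240°
wrap2 = π + 2β = 184.7760°
tangent length = C·cosβ = 47.9583
L = r1·wrap1 + r2·wrap2 + 2·C·cosβ = 16·3.0582 + 18·3.2250 + 2·47.9583 = 202.8975

L=202.897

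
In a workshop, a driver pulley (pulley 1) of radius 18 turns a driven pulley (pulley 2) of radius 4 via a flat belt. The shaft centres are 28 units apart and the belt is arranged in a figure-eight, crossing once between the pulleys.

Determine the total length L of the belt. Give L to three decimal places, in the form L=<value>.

L=143.525

crossed belt: β = asin((r1+r2)/C) = asin(22/28) = 51.7868°
wrap1 = wrap2 = π + 2β = 283.5736°
tangent length = C·cosβ = 17.3205
L = (r1+r2)·wrap + 2·C·cosβ = 22·4.9493 + 2·17.3205 = 143.5255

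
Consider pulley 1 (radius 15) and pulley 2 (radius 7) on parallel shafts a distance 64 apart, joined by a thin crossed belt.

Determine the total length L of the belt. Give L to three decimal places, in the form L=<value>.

crossed belt: β = asin((r1+r2)/C) = asin(22/64) = 20.1055°
wrap1 = wrap2 = π + 2β = 220.2110°
tangent length = C·cosβ = 60.0999
L = (r1+r2)·wrap + 2·C·cosβ = 22·3.8434 + 2·60.0999 = 204.7548

L=204.755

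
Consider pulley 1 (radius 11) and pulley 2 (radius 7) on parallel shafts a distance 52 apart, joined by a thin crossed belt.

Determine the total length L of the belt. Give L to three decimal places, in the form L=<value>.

L=166.844

crossed belt: β = asin((r1+r2)/C) = asin(18/52) = 20.2522°
wrap1 = wrap2 = π + 2β = 220.5045°
tangent length = C·cosβ = 48.7852
L = (r1+r2)·wrap + 2·C·cosβ = 18·3.8485 + 2·48.7852 = 166.8440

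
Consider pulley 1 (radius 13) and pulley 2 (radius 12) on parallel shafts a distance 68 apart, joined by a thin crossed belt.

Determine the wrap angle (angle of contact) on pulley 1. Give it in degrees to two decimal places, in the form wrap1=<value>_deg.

crossed belt: β = asin((r1+r2)/C) = asin(25/68) = 21.5706°
wrap1 = wrap2 = π + 2β = 223.1412°

wrap1=223.14_deg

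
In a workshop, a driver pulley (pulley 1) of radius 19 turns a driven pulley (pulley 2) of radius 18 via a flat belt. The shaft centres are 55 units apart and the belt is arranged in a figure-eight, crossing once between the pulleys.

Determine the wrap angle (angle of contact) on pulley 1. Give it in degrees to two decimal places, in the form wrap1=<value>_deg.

wrap1=264.56_deg

crossed belt: β = asin((r1+r2)/C) = asin(37/55) = 42.2779°
wrap1 = wrap2 = π + 2β = 264.5558°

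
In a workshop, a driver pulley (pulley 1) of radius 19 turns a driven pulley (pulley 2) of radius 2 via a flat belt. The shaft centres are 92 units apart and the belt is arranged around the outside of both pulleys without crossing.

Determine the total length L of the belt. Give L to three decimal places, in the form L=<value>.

L=253.124

open belt: β = asin((r2−r1)/C) = asin(-17/92) = -10.6485°
wrap1 = π − 2β = 201.2969°
wrap2 = π + 2β = 158.7031°
tangent length = C·cosβ = 90.4157
L = r1·wrap1 + r2·wrap2 + 2·C·cosβ = 19·3.5133 + 2·2.7699 + 2·90.4157 = 253.1238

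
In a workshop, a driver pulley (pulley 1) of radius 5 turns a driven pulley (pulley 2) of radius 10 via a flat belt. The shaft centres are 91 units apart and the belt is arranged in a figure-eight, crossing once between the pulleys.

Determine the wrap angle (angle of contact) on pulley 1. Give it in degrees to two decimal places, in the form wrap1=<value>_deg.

crossed belt: β = asin((r1+r2)/C) = asin(15/91) = 9.4877°
wrap1 = wrap2 = π + 2β = 198.9753°

wrap1=198.98_deg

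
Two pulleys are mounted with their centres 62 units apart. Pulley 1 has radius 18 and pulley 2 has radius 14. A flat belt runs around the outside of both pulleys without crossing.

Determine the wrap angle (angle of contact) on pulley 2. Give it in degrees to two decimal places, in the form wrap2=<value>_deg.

open belt: β = asin((r2−r1)/C) = asin(-4/62) = -3.6991°
wrap1 = π − 2β = 187.3981°
wrap2 = π + 2β = 172.6019°

wrap2=172.60_deg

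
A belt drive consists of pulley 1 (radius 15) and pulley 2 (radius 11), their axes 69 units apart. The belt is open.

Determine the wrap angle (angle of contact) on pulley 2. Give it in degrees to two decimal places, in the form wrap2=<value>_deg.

wrap2=173.35_deg

open belt: β = asin((r2−r1)/C) = asin(-4/69) = -3.3234°
wrap1 = π − 2β = 186.6467°
wrap2 = π + 2β = 173.3533°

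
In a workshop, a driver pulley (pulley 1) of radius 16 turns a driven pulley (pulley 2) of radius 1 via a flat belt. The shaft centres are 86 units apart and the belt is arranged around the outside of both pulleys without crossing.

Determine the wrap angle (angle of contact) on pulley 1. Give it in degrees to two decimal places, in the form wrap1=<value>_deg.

open belt: β = asin((r2−r1)/C) = asin(-15/86) = -10.0448°
wrap1 = π − 2β = 200.0897°
wrap2 = π + 2β = 159.9103°

wrap1=200.09_deg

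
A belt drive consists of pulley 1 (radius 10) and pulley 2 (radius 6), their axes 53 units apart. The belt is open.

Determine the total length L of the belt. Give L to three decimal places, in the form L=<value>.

L=156.568

open belt: β = asin((r2−r1)/C) = asin(-4/53) = -4.3283°
wrap1 = π − 2β = 188.6567°
wrap2 = π + 2β = 171.3433°
tangent length = C·cosβ = 52.8488
L = r1·wrap1 + r2·wrap2 + 2·C·cosβ = 10·3.2927 + 6·2.9905 + 2·52.8488 = 156.5675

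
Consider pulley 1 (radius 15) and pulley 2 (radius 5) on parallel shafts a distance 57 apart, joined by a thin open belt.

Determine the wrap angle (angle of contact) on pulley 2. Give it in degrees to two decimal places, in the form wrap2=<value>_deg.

open belt: β = asin((r2−r1)/C) = asin(-10/57) = -10.1042°
wrap1 = π − 2β = 200.2084°
wrap2 = π + 2β = 159.7916°

wrap2=159.79_deg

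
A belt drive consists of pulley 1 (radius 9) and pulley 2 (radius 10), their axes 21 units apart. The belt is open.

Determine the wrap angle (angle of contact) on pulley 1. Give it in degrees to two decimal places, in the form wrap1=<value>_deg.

open belt: β = asin((r2−r1)/C) = asin(1/21) = 2.7294°
wrap1 = π − 2β = 174.5412°
wrap2 = π + 2β = 185.4588°

wrap1=174.54_deg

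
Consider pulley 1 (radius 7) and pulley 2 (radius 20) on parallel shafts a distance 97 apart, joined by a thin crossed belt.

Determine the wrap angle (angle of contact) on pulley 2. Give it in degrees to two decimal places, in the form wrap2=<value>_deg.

crossed belt: β = asin((r1+r2)/C) = asin(27/97) = 16.1618°
wrap1 = wrap2 = π + 2β = 212.3236°

wrap2=212.32_deg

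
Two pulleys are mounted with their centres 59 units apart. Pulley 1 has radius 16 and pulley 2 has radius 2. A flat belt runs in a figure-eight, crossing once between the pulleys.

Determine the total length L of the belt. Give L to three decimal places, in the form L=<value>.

crossed belt: β = asin((r1+r2)/C) = asin(18/59) = 17.7633°
wrap1 = wrap2 = π + 2β = 215.5265°
tangent length = C·cosβ = 56.1872
L = (r1+r2)·wrap + 2·C·cosβ = 18·3.7616 + 2·56.1872 = 180.0840

L=180.084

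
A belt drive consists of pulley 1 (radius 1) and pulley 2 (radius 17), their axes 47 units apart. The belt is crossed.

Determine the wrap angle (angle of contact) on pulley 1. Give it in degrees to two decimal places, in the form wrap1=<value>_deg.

wrap1=225.04_deg

crossed belt: β = asin((r1+r2)/C) = asin(18/47) = 22.5183°
wrap1 = wrap2 = π + 2β = 225.0366°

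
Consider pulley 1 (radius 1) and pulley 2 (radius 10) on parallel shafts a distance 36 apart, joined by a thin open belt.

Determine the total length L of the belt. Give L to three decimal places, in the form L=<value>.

open belt: β = asin((r2−r1)/C) = asin(9/36) = 14.4775°
wrap1 = π − 2β = 151.0450°
wrap2 = π + 2β = 208.9550°
tangent length = C·cosβ = 34.8569
L = r1·wrap1 + r2·wrap2 + 2·C·cosβ = 1·2.6362 + 10·3.6470 + 2·34.8569 = 108.8195

L=108.819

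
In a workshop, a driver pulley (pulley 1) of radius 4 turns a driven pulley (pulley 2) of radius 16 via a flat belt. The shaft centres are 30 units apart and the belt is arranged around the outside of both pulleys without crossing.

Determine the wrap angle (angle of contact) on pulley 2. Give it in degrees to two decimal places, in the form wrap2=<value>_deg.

open belt: β = asin((r2−r1)/C) = asin(12/30) = 23.5782°
wrap1 = π − 2β = 132.8436°
wrap2 = π + 2β = 227.1564°

wrap2=227.16_deg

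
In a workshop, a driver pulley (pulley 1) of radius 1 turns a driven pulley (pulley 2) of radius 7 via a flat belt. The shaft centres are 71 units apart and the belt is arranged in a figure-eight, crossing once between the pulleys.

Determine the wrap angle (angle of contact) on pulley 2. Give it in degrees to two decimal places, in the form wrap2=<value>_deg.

wrap2=192.94_deg

crossed belt: β = asin((r1+r2)/C) = asin(8/71) = 6.4696°
wrap1 = wrap2 = π + 2β = 192.9392°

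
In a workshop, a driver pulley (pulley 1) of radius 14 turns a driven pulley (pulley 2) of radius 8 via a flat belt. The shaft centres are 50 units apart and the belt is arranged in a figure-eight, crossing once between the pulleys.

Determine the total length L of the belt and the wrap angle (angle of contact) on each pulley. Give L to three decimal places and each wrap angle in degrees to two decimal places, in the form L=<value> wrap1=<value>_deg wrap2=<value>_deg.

L=178.961 wrap1=232.21_deg wrap2=232.21_deg

crossed belt: β = asin((r1+r2)/C) = asin(22/50) = 26.1039°
wrap1 = wrap2 = π + 2β = 232.2078°
tangent length = C·cosβ = 44.8999
L = (r1+r2)·wrap + 2·C·cosβ = 22·4.0528 + 2·44.8999 = 178.9612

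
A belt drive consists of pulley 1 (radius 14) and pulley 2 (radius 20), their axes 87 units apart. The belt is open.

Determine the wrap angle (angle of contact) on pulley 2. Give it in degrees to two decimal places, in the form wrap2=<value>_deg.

open belt: β = asin((r2−r1)/C) = asin(6/87) = 3.9546°
wrap1 = π − 2β = 172.0909°
wrap2 = π + 2β = 187.9091°

wrap2=187.91_deg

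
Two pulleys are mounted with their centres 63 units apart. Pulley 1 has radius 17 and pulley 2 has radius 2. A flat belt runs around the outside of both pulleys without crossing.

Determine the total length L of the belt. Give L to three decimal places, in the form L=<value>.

L=189.279

open belt: β = asin((r2−r1)/C) = asin(-15/63) = -13.7741°
wrap1 = π − 2β = 207.5483°
wrap2 = π + 2β = 152.4517°
tangent length = C·cosβ = 61.1882
L = r1·wrap1 + r2·wrap2 + 2·C·cosβ = 17·3.6224 + 2·2.6608 + 2·61.1882 = 189.2789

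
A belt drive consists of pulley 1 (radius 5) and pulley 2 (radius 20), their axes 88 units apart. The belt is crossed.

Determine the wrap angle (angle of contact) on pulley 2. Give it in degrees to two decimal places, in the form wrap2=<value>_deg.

wrap2=213.01_deg

crossed belt: β = asin((r1+r2)/C) = asin(25/88) = 16.5045°
wrap1 = wrap2 = π + 2β = 213.0090°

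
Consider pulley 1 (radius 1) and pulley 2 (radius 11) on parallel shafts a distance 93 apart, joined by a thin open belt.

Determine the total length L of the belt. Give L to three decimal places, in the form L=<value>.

open belt: β = asin((r2−r1)/C) = asin(10/93) = 6.1728°
wrap1 = π − 2β = 167.6545°
wrap2 = π + 2β = 192.3455°
tangent length = C·cosβ = 92.4608
L = r1·wrap1 + r2·wrap2 + 2·C·cosβ = 1·2.9261 + 11·3.3571 + 2·92.4608 = 224.7754

L=224.775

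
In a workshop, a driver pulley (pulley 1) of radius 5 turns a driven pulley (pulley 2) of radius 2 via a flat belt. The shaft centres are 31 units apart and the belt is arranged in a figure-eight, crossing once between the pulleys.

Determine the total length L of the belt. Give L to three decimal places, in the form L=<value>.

L=85.579

crossed belt: β = asin((r1+r2)/C) = asin(7/31) = 13.0503°
wrap1 = wrap2 = π + 2β = 206.1006°
tangent length = C·cosβ = 30.1993
L = (r1+r2)·wrap + 2·C·cosβ = 7·3.5971 + 2·30.1993 = 85.5786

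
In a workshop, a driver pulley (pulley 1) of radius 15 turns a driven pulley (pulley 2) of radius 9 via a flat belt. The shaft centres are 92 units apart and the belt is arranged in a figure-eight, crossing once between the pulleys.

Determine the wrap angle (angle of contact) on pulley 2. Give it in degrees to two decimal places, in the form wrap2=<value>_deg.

crossed belt: β = asin((r1+r2)/C) = asin(24/92) = 15.1217°
wrap1 = wrap2 = π + 2β = 210.2433°

wrap2=210.24_deg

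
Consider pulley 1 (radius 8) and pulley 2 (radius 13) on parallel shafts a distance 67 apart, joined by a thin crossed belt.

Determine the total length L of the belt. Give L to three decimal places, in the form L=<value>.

crossed belt: β = asin((r1+r2)/C) = asin(21/67) = 18.2662°
wrap1 = wrap2 = π + 2β = 216.5325°
tangent length = C·cosβ = 63.6239
L = (r1+r2)·wrap + 2·C·cosβ = 21·3.7792 + 2·63.6239 = 206.6111

L=206.611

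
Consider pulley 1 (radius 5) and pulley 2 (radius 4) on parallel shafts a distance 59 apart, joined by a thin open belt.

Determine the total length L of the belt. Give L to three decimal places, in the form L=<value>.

open belt: β = asin((r2−r1)/C) = asin(-1/59) = -0.9712°
wrap1 = π − 2β = 181.9423°
wrap2 = π + 2β = 178.0577°
tangent length = C·cosβ = 58.9915
L = r1·wrap1 + r2·wrap2 + 2·C·cosβ = 5·3.1755 + 4·3.1077 + 2·58.9915 = 146.2913

L=146.291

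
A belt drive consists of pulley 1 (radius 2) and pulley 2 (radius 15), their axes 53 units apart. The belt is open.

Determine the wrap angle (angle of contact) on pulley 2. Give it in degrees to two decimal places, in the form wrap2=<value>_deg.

open belt: β = asin((r2−r1)/C) = asin(13/53) = 14.1986°
wrap1 = π − 2β = 151.6029°
wrap2 = π + 2β = 208.3971°

wrap2=208.40_deg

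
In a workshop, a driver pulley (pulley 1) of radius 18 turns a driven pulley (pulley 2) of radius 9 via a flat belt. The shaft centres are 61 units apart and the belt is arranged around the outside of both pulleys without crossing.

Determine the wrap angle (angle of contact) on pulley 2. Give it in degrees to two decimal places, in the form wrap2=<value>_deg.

open belt: β = asin((r2−r1)/C) = asin(-9/61) = -8.4844°
wrap1 = π − 2β = 196.9689°
wrap2 = π + 2β = 163.0311°

wrap2=163.03_deg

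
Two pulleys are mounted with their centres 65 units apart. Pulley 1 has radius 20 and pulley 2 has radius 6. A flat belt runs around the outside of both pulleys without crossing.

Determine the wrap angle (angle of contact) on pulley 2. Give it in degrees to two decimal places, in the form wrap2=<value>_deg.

wrap2=155.12_deg

open belt: β = asin((r2−r1)/C) = asin(-14/65) = -12.4381°
wrap1 = π − 2β = 204.8762°
wrap2 = π + 2β = 155.1238°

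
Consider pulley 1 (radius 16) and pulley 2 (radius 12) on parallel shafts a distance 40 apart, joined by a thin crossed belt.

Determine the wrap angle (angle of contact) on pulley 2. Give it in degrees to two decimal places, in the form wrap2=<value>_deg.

crossed belt: β = asin((r1+r2)/C) = asin(28/40) = 44.4270°
wrap1 = wrap2 = π + 2β = 268.8540°

wrap2=268.85_deg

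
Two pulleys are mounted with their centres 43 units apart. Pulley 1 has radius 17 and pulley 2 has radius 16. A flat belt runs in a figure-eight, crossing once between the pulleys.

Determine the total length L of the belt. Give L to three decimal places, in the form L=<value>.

crossed belt: β = asin((r1+r2)/C) = asin(33/43) = 50.1247°
wrap1 = wrap2 = π + 2β = 280.2494°
tangent length = C·cosβ = 27.5681
L = (r1+r2)·wrap + 2·C·cosβ = 33·4.8913 + 2·27.5681 = 216.5483

L=216.548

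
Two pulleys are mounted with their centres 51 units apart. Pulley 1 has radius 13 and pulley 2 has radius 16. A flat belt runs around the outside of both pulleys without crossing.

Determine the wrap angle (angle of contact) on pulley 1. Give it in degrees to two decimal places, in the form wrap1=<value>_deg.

wrap1=173.26_deg

open belt: β = asin((r2−r1)/C) = asin(3/51) = 3.3723°
wrap1 = π − 2β = 173.2554°
wrap2 = π + 2β = 186.7446°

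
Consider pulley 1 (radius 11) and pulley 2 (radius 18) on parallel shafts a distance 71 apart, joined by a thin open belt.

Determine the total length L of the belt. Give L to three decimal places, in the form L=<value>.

open belt: β = asin((r2−r1)/C) = asin(7/71) = 5.6581°
wrap1 = π − 2β = 168.6839°
wrap2 = π + 2β = 191.3161°
tangent length = C·cosβ = 70.6541
L = r1·wrap1 + r2·wrap2 + 2·C·cosβ = 11·2.9441 + 18·3.3391 + 2·70.6541 = 233.7969

L=233.797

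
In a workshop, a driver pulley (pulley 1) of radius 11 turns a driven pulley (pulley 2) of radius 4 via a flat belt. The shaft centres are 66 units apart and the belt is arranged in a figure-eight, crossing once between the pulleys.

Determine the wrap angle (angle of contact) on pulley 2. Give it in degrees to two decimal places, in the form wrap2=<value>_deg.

wrap2=206.27_deg

crossed belt: β = asin((r1+r2)/C) = asin(15/66) = 13.1366°
wrap1 = wrap2 = π + 2β = 206.2731°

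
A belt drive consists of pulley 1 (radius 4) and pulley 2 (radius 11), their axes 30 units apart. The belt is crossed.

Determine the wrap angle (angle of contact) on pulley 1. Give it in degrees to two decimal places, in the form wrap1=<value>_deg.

crossed belt: β = asin((r1+r2)/C) = asin(15/30) = 30.0000°
wrap1 = wrap2 = π + 2β = 240.0000°

wrap1=240.00_deg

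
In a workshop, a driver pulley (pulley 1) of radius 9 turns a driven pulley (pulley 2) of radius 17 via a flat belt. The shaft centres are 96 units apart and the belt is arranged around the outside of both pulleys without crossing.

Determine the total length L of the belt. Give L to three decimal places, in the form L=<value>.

L=274.348

open belt: β = asin((r2−r1)/C) = asin(8/96) = 4.7802°
wrap1 = π − 2β = 170.4396°
wrap2 = π + 2β = 189.5604°
tangent length = C·cosβ = 95.6661
L = r1·wrap1 + r2·wrap2 + 2·C·cosβ = 9·2.9747 + 17·3.3085 + 2·95.6661 = 274.3485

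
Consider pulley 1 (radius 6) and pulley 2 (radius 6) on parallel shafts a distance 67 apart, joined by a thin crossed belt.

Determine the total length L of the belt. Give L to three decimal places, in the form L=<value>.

L=173.854

crossed belt: β = asin((r1+r2)/C) = asin(12/67) = 10.3176°
wrap1 = wrap2 = π + 2β = 200.6352°
tangent length = C·cosβ = 65.9166
L = (r1+r2)·wrap + 2·C·cosβ = 12·3.5017 + 2·65.9166 = 173.8542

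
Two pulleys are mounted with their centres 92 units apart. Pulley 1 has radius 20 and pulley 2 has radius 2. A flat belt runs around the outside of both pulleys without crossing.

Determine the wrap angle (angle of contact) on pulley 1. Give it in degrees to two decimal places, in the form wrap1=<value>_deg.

wrap1=202.57_deg

open belt: β = asin((r2−r1)/C) = asin(-18/92) = -11.2828°
wrap1 = π − 2β = 202.5656°
wrap2 = π + 2β = 157.4344°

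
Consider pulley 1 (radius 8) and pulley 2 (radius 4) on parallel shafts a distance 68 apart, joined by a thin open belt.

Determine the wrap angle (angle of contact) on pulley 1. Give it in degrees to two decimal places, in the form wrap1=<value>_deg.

open belt: β = asin((r2−r1)/C) = asin(-4/68) = -3.3723°
wrap1 = π − 2β = 186.7446°
wrap2 = π + 2β = 173.2554°

wrap1=186.74_deg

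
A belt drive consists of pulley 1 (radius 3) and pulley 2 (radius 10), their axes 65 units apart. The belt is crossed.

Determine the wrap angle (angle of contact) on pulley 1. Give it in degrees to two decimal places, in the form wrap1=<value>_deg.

crossed belt: β = asin((r1+r2)/C) = asin(13/65) = 11.5370°
wrap1 = wrap2 = π + 2β = 203.0739°

wrap1=203.07_deg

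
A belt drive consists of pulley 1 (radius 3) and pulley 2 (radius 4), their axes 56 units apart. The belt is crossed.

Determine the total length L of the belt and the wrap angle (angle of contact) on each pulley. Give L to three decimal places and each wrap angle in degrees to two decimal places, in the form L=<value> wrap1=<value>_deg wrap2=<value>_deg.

L=134.867 wrap1=194.36_deg wrap2=194.36_deg

crossed belt: β = asin((r1+r2)/C) = asin(7/56) = 7.1808°
wrap1 = wrap2 = π + 2β = 194.3615°
tangent length = C·cosβ = 55.5608
L = (r1+r2)·wrap + 2·C·cosβ = 7·3.3922 + 2·55.5608 = 134.8673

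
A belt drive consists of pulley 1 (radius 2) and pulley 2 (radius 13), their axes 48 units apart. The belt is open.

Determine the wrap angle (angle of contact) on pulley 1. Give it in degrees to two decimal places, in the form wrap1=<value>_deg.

open belt: β = asin((r2−r1)/C) = asin(11/48) = 13.2480°
wrap1 = π − 2β = 153.5040°
wrap2 = π + 2β = 206.4960°

wrap1=153.50_deg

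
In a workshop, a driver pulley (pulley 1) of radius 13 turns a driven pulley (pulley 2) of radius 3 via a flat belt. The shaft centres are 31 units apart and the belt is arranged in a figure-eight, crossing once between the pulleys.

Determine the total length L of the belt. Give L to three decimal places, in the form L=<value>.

L=120.724

crossed belt: β = asin((r1+r2)/C) = asin(16/31) = 31.0730°
wrap1 = wrap2 = π + 2β = 242.1459°
tangent length = C·cosβ = 26.5518
L = (r1+r2)·wrap + 2·C·cosβ = 16·4.2262 + 2·26.5518 = 120.7236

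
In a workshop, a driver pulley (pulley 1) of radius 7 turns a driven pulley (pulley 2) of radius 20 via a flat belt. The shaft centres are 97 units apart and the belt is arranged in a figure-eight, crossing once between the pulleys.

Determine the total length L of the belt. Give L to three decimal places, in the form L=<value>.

crossed belt: β = asin((r1+r2)/C) = asin(27/97) = 16.1618°
wrap1 = wrap2 = π + 2β = 212.3236°
tangent length = C·cosβ = 93.1665
L = (r1+r2)·wrap + 2·C·cosβ = 27·3.7057 + 2·93.1665 = 286.3882

L=286.388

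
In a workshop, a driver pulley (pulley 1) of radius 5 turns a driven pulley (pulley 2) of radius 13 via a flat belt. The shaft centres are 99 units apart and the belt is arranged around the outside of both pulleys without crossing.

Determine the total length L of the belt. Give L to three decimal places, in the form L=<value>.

L=255.195

open belt: β = asin((r2−r1)/C) = asin(8/99) = 4.6350°
wrap1 = π − 2β = 170.7300°
wrap2 = π + 2β = 189.2700°
tangent length = C·cosβ = 98.6762
L = r1·wrap1 + r2·wrap2 + 2·C·cosβ = 5·2.9798 + 13·3.3034 + 2·98.6762 = 255.1955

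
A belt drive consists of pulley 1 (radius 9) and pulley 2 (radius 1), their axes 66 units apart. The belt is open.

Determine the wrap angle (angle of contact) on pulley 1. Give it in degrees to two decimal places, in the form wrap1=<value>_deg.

wrap1=193.92_deg

open belt: β = asin((r2−r1)/C) = asin(-8/66) = -6.9621°
wrap1 = π − 2β = 193.9241°
wrap2 = π + 2β = 166.0759°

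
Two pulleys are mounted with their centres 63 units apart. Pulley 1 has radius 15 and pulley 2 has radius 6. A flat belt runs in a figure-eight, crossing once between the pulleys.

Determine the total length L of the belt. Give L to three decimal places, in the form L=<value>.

crossed belt: β = asin((r1+r2)/C) = asin(21/63) = 19.4712°
wrap1 = wrap2 = π + 2β = 218.9424°
tangent length = C·cosβ = 59.3970
L = (r1+r2)·wrap + 2·C·cosβ = 21·3.8213 + 2·59.3970 = 199.0405

L=199.041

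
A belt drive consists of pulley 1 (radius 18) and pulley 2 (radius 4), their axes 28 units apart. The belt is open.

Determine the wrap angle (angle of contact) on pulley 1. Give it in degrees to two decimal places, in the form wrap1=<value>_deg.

open belt: β = asin((r2−r1)/C) = asin(-14/28) = -30.0000°
wrap1 = π − 2β = 240.0000°
wrap2 = π + 2β = 120.0000°

wrap1=240.00_deg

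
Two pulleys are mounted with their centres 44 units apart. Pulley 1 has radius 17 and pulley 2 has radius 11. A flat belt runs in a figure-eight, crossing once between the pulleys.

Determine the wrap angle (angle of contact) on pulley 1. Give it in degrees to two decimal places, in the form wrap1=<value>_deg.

wrap1=259.04_deg

crossed belt: β = asin((r1+r2)/C) = asin(28/44) = 39.5212°
wrap1 = wrap2 = π + 2β = 259.0424°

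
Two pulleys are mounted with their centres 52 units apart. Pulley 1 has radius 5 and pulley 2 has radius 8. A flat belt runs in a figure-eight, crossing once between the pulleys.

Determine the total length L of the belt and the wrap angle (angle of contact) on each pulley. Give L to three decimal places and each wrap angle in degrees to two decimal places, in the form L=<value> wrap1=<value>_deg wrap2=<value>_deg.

crossed belt: β = asin((r1+r2)/C) = asin(13/52) = 14.4775°
wrap1 = wrap2 = π + 2β = 208.9550°
tangent length = C·cosβ = 50.3488
L = (r1+r2)·wrap + 2·C·cosβ = 13·3.6470 + 2·50.3488 = 148.1080

L=148.108 wrap1=208.96_deg wrap2=208.96_deg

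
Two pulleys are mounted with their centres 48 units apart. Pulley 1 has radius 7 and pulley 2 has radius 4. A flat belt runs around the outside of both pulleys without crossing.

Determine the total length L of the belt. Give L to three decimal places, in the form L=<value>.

open belt: β = asin((r2−r1)/C) = asin(-3/48) = -3.5833°
wrap1 = π − 2β = 187.1666°
wrap2 = π + 2β = 172.8334°
tangent length = C·cosβ = 47.9062
L = r1·wrap1 + r2·wrap2 + 2·C·cosβ = 7·3.2667 + 4·3.0165 + 2·47.9062 = 130.7451

L=130.745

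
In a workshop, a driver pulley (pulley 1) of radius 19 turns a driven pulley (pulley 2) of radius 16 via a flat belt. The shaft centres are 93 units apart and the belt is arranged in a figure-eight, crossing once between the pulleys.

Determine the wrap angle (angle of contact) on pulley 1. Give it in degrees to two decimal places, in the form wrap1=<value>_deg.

wrap1=224.21_deg

crossed belt: β = asin((r1+r2)/C) = asin(35/93) = 22.1074°
wrap1 = wrap2 = π + 2β = 224.2148°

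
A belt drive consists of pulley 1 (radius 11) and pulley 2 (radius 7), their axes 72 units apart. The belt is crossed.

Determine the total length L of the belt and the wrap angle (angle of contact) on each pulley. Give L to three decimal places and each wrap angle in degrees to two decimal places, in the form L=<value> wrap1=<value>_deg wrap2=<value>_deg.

L=205.073 wrap1=208.96_deg wrap2=208.96_deg

crossed belt: β = asin((r1+r2)/C) = asin(18/72) = 14.4775°
wrap1 = wrap2 = π + 2β = 208.9550°
tangent length = C·cosβ = 69.7137
L = (r1+r2)·wrap + 2·C·cosβ = 18·3.6470 + 2·69.7137 = 205.0726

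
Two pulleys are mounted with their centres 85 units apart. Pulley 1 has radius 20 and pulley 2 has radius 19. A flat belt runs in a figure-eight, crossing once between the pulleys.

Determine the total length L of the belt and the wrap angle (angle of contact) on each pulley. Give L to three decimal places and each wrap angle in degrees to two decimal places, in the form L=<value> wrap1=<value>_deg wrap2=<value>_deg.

L=310.752 wrap1=234.62_deg wrap2=234.62_deg

crossed belt: β = asin((r1+r2)/C) = asin(39/85) = 27.3112°
wrap1 = wrap2 = π + 2β = 234.6224°
tangent length = C·cosβ = 75.5248
L = (r1+r2)·wrap + 2·C·cosβ = 39·4.0949 + 2·75.5248 = 310.7521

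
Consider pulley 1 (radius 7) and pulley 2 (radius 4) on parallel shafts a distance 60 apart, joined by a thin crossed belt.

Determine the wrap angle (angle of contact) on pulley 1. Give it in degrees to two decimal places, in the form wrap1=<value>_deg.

crossed belt: β = asin((r1+r2)/C) = asin(11/60) = 10.5640°
wrap1 = wrap2 = π + 2β = 201.1280°

wrap1=201.13_deg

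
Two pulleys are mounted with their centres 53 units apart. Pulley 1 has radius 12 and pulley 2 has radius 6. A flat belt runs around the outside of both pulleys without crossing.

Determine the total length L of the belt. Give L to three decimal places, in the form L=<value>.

open belt: β = asin((r2−r1)/C) = asin(-6/53) = -6.5002°
wrap1 = π − 2β = 193.0005°
wrap2 = π + 2β = 166.9995°
tangent length = C·cosβ = 52.6593
L = r1·wrap1 + r2·wrap2 + 2·C·cosβ = 12·3.3685 + 6·2.9147 + 2·52.6593 = 163.2286

L=163.229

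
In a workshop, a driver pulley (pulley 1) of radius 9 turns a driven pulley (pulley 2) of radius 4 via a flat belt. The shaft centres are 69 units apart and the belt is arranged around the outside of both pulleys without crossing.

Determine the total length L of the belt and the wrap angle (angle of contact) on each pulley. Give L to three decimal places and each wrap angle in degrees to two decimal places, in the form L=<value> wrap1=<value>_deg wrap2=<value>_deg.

open belt: β = asin((r2−r1)/C) = asin(-5/69) = -4.1555°
wrap1 = π − 2β = 188.3110°
wrap2 = π + 2β = 171.6890°
tangent length = C·cosβ = 68.8186
L = r1·wrap1 + r2·wrap2 + 2·C·cosβ = 9·3.2866 + 4·2.9965 + 2·68.8186 = 179.2032

L=179.203 wrap1=188.31_deg wrap2=171.69_deg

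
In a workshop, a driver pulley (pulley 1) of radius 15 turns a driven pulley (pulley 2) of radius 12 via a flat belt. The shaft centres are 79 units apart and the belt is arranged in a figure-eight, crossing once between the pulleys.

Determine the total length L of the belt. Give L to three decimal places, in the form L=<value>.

L=252.144

crossed belt: β = asin((r1+r2)/C) = asin(27/79) = 19.9849°
wrap1 = wrap2 = π + 2β = 219.9698°
tangent length = C·cosβ = 74.2428
L = (r1+r2)·wrap + 2·C·cosβ = 27·3.8392 + 2·74.2428 = 252.1440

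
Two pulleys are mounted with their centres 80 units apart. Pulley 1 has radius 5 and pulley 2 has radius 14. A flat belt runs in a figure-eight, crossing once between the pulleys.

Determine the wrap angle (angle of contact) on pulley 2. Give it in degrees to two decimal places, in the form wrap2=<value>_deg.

wrap2=207.48_deg

crossed belt: β = asin((r1+r2)/C) = asin(19/80) = 13.7390°
wrap1 = wrap2 = π + 2β = 207.4781°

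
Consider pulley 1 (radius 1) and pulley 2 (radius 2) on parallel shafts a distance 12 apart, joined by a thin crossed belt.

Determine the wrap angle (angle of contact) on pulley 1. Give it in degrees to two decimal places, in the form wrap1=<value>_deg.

wrap1=208.96_deg

crossed belt: β = asin((r1+r2)/C) = asin(3/12) = 14.4775°
wrap1 = wrap2 = π + 2β = 208.9550°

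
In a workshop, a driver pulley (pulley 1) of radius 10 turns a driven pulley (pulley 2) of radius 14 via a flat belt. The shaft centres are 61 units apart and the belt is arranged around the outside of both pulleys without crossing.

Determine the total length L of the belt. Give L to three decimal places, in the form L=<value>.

open belt: β = asin((r2−r1)/C) = asin(4/61) = 3.7598°
wrap1 = π − 2β = 172.4804°
wrap2 = π + 2β = 187.5196°
tangent length = C·cosβ = 60.8687
L = r1·wrap1 + r2·wrap2 + 2·C·cosβ = 10·3.0104 + 14·3.2728 + 2·60.8687 = 197.6606

L=197.661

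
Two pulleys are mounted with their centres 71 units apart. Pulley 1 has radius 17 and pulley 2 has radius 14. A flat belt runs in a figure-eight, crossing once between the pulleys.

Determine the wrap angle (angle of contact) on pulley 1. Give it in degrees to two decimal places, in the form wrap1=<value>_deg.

wrap1=231.78_deg

crossed belt: β = asin((r1+r2)/C) = asin(31/71) = 25.8884°
wrap1 = wrap2 = π + 2β = 231.7768°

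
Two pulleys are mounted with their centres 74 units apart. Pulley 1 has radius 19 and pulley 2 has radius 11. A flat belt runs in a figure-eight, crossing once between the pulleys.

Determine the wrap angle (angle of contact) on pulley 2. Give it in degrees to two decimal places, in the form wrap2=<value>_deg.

crossed belt: β = asin((r1+r2)/C) = asin(30/74) = 23.9165°
wrap1 = wrap2 = π + 2β = 227.8331°

wrap2=227.83_deg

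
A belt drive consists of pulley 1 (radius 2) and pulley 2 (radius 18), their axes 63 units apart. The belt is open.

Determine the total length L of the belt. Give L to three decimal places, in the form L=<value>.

open belt: β = asin((r2−r1)/C) = asin(16/63) = 14.7125°
wrap1 = π − 2β = 150.5751°
wrap2 = π + 2β = 209.4249°
tangent length = C·cosβ = 60.9344
L = r1·wrap1 + r2·wrap2 + 2·C·cosβ = 2·2.6280 + 18·3.6552 + 2·60.9344 = 192.9176

L=192.918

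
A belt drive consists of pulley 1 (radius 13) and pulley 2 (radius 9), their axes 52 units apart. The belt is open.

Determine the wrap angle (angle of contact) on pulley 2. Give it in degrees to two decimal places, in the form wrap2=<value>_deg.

open belt: β = asin((r2−r1)/C) = asin(-4/52) = -4.4117°
wrap1 = π − 2β = 188.8235°
wrap2 = π + 2β = 171.1765°

wrap2=171.18_deg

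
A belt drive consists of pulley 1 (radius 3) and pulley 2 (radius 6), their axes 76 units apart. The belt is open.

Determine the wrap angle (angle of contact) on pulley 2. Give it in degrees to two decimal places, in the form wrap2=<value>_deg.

wrap2=184.52_deg

open belt: β = asin((r2−r1)/C) = asin(3/76) = 2.2623°
wrap1 = π − 2β = 175.4755°
wrap2 = π + 2β = 184.5245°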